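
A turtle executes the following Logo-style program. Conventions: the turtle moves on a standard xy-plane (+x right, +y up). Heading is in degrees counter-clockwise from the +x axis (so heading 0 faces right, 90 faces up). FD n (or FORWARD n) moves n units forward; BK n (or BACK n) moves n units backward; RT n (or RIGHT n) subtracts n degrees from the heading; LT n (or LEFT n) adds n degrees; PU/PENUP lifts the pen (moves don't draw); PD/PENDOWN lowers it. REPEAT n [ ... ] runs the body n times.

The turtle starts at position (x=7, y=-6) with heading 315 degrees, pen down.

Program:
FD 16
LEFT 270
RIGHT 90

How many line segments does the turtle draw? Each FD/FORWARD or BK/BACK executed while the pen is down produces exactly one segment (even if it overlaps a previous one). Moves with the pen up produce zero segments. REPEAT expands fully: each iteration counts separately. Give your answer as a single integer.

Executing turtle program step by step:
Start: pos=(7,-6), heading=315, pen down
FD 16: (7,-6) -> (18.314,-17.314) [heading=315, draw]
LT 270: heading 315 -> 225
RT 90: heading 225 -> 135
Final: pos=(18.314,-17.314), heading=135, 1 segment(s) drawn
Segments drawn: 1

Answer: 1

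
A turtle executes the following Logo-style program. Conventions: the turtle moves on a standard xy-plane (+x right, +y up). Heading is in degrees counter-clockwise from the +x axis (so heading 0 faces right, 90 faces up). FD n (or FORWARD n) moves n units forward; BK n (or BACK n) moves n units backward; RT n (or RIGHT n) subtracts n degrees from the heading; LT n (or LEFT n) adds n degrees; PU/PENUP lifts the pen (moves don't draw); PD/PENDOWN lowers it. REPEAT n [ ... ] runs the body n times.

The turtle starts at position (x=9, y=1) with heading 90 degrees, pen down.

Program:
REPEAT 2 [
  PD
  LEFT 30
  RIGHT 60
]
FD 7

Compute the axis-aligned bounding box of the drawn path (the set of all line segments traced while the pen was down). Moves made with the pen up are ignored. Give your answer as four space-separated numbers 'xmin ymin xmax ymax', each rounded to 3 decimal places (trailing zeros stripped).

Answer: 9 1 15.062 4.5

Derivation:
Executing turtle program step by step:
Start: pos=(9,1), heading=90, pen down
REPEAT 2 [
  -- iteration 1/2 --
  PD: pen down
  LT 30: heading 90 -> 120
  RT 60: heading 120 -> 60
  -- iteration 2/2 --
  PD: pen down
  LT 30: heading 60 -> 90
  RT 60: heading 90 -> 30
]
FD 7: (9,1) -> (15.062,4.5) [heading=30, draw]
Final: pos=(15.062,4.5), heading=30, 1 segment(s) drawn

Segment endpoints: x in {9, 15.062}, y in {1, 4.5}
xmin=9, ymin=1, xmax=15.062, ymax=4.5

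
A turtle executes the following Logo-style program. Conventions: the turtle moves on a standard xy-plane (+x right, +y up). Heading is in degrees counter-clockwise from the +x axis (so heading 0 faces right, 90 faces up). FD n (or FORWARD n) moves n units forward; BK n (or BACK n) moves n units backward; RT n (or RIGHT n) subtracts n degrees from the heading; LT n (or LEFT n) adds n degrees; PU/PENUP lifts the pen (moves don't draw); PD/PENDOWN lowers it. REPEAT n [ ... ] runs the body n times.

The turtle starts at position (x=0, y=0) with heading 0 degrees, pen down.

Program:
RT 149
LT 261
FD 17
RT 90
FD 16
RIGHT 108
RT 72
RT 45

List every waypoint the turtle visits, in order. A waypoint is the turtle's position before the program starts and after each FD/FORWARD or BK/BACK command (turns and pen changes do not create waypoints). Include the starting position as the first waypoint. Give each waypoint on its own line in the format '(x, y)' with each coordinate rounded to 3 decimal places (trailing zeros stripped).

Executing turtle program step by step:
Start: pos=(0,0), heading=0, pen down
RT 149: heading 0 -> 211
LT 261: heading 211 -> 112
FD 17: (0,0) -> (-6.368,15.762) [heading=112, draw]
RT 90: heading 112 -> 22
FD 16: (-6.368,15.762) -> (8.467,21.756) [heading=22, draw]
RT 108: heading 22 -> 274
RT 72: heading 274 -> 202
RT 45: heading 202 -> 157
Final: pos=(8.467,21.756), heading=157, 2 segment(s) drawn
Waypoints (3 total):
(0, 0)
(-6.368, 15.762)
(8.467, 21.756)

Answer: (0, 0)
(-6.368, 15.762)
(8.467, 21.756)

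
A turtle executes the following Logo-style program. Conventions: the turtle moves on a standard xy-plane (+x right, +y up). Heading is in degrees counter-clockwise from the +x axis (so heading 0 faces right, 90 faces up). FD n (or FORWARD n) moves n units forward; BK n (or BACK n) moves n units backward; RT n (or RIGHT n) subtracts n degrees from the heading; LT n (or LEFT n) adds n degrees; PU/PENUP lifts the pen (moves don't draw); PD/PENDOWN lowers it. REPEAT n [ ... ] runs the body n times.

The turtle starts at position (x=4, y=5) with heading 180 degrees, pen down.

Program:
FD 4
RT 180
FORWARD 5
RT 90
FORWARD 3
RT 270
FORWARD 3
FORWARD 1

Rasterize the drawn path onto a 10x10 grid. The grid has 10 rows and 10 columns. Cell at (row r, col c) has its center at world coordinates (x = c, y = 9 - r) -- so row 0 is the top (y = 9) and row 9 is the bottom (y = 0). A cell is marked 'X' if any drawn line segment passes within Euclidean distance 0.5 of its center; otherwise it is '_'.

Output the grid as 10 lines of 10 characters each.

Answer: __________
__________
__________
__________
XXXXXX____
_____X____
_____X____
_____XXXXX
__________
__________

Derivation:
Segment 0: (4,5) -> (0,5)
Segment 1: (0,5) -> (5,5)
Segment 2: (5,5) -> (5,2)
Segment 3: (5,2) -> (8,2)
Segment 4: (8,2) -> (9,2)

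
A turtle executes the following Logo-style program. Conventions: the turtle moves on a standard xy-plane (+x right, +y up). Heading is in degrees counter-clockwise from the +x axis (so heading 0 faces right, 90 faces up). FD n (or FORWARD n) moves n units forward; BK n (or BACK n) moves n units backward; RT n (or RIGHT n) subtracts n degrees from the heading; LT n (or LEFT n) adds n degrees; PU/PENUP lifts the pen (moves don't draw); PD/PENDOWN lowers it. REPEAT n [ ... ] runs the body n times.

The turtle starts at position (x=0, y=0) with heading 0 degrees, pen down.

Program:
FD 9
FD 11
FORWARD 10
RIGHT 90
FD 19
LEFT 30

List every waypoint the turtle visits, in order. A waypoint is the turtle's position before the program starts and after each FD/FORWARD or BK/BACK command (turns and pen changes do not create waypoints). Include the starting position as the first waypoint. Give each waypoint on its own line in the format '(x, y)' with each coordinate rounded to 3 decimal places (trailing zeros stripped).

Executing turtle program step by step:
Start: pos=(0,0), heading=0, pen down
FD 9: (0,0) -> (9,0) [heading=0, draw]
FD 11: (9,0) -> (20,0) [heading=0, draw]
FD 10: (20,0) -> (30,0) [heading=0, draw]
RT 90: heading 0 -> 270
FD 19: (30,0) -> (30,-19) [heading=270, draw]
LT 30: heading 270 -> 300
Final: pos=(30,-19), heading=300, 4 segment(s) drawn
Waypoints (5 total):
(0, 0)
(9, 0)
(20, 0)
(30, 0)
(30, -19)

Answer: (0, 0)
(9, 0)
(20, 0)
(30, 0)
(30, -19)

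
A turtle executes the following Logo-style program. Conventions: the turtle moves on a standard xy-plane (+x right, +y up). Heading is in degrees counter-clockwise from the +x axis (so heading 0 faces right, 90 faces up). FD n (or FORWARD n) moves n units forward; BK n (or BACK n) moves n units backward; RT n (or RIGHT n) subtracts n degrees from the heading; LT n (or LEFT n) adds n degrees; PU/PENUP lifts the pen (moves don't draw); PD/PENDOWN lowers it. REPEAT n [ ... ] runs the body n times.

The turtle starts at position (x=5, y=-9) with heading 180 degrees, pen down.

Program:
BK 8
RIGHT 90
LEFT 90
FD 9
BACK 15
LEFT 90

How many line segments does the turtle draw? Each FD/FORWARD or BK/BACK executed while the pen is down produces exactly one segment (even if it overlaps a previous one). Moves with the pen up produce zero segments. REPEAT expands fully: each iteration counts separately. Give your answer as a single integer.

Executing turtle program step by step:
Start: pos=(5,-9), heading=180, pen down
BK 8: (5,-9) -> (13,-9) [heading=180, draw]
RT 90: heading 180 -> 90
LT 90: heading 90 -> 180
FD 9: (13,-9) -> (4,-9) [heading=180, draw]
BK 15: (4,-9) -> (19,-9) [heading=180, draw]
LT 90: heading 180 -> 270
Final: pos=(19,-9), heading=270, 3 segment(s) drawn
Segments drawn: 3

Answer: 3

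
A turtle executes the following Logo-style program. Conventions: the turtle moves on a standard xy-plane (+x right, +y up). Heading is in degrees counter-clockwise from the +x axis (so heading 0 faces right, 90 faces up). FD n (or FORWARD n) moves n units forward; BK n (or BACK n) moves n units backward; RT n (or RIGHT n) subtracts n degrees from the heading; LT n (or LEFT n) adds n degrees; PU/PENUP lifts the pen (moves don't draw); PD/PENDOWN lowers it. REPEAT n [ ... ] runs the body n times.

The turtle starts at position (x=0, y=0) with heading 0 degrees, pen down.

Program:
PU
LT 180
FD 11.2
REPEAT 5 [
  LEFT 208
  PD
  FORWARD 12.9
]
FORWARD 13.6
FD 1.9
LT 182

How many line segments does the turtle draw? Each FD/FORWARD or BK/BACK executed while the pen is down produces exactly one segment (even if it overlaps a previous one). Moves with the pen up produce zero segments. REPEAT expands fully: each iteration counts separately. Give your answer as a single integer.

Answer: 7

Derivation:
Executing turtle program step by step:
Start: pos=(0,0), heading=0, pen down
PU: pen up
LT 180: heading 0 -> 180
FD 11.2: (0,0) -> (-11.2,0) [heading=180, move]
REPEAT 5 [
  -- iteration 1/5 --
  LT 208: heading 180 -> 28
  PD: pen down
  FD 12.9: (-11.2,0) -> (0.19,6.056) [heading=28, draw]
  -- iteration 2/5 --
  LT 208: heading 28 -> 236
  PD: pen down
  FD 12.9: (0.19,6.056) -> (-7.024,-4.638) [heading=236, draw]
  -- iteration 3/5 --
  LT 208: heading 236 -> 84
  PD: pen down
  FD 12.9: (-7.024,-4.638) -> (-5.675,8.191) [heading=84, draw]
  -- iteration 4/5 --
  LT 208: heading 84 -> 292
  PD: pen down
  FD 12.9: (-5.675,8.191) -> (-0.843,-3.77) [heading=292, draw]
  -- iteration 5/5 --
  LT 208: heading 292 -> 140
  PD: pen down
  FD 12.9: (-0.843,-3.77) -> (-10.725,4.522) [heading=140, draw]
]
FD 13.6: (-10.725,4.522) -> (-21.143,13.264) [heading=140, draw]
FD 1.9: (-21.143,13.264) -> (-22.598,14.485) [heading=140, draw]
LT 182: heading 140 -> 322
Final: pos=(-22.598,14.485), heading=322, 7 segment(s) drawn
Segments drawn: 7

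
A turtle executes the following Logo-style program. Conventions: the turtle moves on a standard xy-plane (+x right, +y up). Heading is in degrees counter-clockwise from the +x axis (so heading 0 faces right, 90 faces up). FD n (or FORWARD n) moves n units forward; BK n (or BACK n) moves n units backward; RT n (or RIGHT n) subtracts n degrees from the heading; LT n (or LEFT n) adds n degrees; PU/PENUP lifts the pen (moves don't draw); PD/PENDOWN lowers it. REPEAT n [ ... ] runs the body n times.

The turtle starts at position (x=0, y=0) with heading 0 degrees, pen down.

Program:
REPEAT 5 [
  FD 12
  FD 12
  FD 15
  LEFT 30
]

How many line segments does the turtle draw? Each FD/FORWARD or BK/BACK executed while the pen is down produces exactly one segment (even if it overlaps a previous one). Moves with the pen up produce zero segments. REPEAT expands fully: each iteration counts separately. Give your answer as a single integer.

Executing turtle program step by step:
Start: pos=(0,0), heading=0, pen down
REPEAT 5 [
  -- iteration 1/5 --
  FD 12: (0,0) -> (12,0) [heading=0, draw]
  FD 12: (12,0) -> (24,0) [heading=0, draw]
  FD 15: (24,0) -> (39,0) [heading=0, draw]
  LT 30: heading 0 -> 30
  -- iteration 2/5 --
  FD 12: (39,0) -> (49.392,6) [heading=30, draw]
  FD 12: (49.392,6) -> (59.785,12) [heading=30, draw]
  FD 15: (59.785,12) -> (72.775,19.5) [heading=30, draw]
  LT 30: heading 30 -> 60
  -- iteration 3/5 --
  FD 12: (72.775,19.5) -> (78.775,29.892) [heading=60, draw]
  FD 12: (78.775,29.892) -> (84.775,40.285) [heading=60, draw]
  FD 15: (84.775,40.285) -> (92.275,53.275) [heading=60, draw]
  LT 30: heading 60 -> 90
  -- iteration 4/5 --
  FD 12: (92.275,53.275) -> (92.275,65.275) [heading=90, draw]
  FD 12: (92.275,65.275) -> (92.275,77.275) [heading=90, draw]
  FD 15: (92.275,77.275) -> (92.275,92.275) [heading=90, draw]
  LT 30: heading 90 -> 120
  -- iteration 5/5 --
  FD 12: (92.275,92.275) -> (86.275,102.667) [heading=120, draw]
  FD 12: (86.275,102.667) -> (80.275,113.06) [heading=120, draw]
  FD 15: (80.275,113.06) -> (72.775,126.05) [heading=120, draw]
  LT 30: heading 120 -> 150
]
Final: pos=(72.775,126.05), heading=150, 15 segment(s) drawn
Segments drawn: 15

Answer: 15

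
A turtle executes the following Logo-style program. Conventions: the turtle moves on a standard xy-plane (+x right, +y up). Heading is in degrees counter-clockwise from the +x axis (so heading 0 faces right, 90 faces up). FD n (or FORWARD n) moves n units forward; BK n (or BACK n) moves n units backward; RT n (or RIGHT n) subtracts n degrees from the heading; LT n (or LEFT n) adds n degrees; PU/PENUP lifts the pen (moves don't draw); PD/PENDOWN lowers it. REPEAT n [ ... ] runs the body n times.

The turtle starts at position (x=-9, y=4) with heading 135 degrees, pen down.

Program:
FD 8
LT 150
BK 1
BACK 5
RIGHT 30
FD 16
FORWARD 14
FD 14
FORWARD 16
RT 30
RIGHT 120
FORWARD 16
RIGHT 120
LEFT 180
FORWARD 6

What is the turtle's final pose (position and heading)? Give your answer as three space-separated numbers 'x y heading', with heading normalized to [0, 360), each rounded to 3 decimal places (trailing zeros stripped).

Answer: -41.676 -25.495 165

Derivation:
Executing turtle program step by step:
Start: pos=(-9,4), heading=135, pen down
FD 8: (-9,4) -> (-14.657,9.657) [heading=135, draw]
LT 150: heading 135 -> 285
BK 1: (-14.657,9.657) -> (-14.916,10.623) [heading=285, draw]
BK 5: (-14.916,10.623) -> (-16.21,15.452) [heading=285, draw]
RT 30: heading 285 -> 255
FD 16: (-16.21,15.452) -> (-20.351,-0.002) [heading=255, draw]
FD 14: (-20.351,-0.002) -> (-23.974,-13.525) [heading=255, draw]
FD 14: (-23.974,-13.525) -> (-27.598,-27.048) [heading=255, draw]
FD 16: (-27.598,-27.048) -> (-31.739,-42.503) [heading=255, draw]
RT 30: heading 255 -> 225
RT 120: heading 225 -> 105
FD 16: (-31.739,-42.503) -> (-35.88,-27.048) [heading=105, draw]
RT 120: heading 105 -> 345
LT 180: heading 345 -> 165
FD 6: (-35.88,-27.048) -> (-41.676,-25.495) [heading=165, draw]
Final: pos=(-41.676,-25.495), heading=165, 9 segment(s) drawn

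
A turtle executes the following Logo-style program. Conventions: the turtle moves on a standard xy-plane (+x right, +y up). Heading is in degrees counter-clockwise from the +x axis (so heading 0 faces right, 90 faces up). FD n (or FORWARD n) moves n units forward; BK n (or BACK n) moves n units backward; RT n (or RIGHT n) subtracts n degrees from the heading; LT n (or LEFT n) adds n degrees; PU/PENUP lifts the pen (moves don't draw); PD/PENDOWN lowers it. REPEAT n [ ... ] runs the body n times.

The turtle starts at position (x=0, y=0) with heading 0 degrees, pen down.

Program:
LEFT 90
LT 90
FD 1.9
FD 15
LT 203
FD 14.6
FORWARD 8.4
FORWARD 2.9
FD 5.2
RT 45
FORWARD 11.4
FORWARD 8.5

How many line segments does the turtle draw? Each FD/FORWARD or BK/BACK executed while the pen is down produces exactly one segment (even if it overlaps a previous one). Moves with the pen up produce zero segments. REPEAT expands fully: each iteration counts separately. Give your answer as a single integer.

Executing turtle program step by step:
Start: pos=(0,0), heading=0, pen down
LT 90: heading 0 -> 90
LT 90: heading 90 -> 180
FD 1.9: (0,0) -> (-1.9,0) [heading=180, draw]
FD 15: (-1.9,0) -> (-16.9,0) [heading=180, draw]
LT 203: heading 180 -> 23
FD 14.6: (-16.9,0) -> (-3.461,5.705) [heading=23, draw]
FD 8.4: (-3.461,5.705) -> (4.272,8.987) [heading=23, draw]
FD 2.9: (4.272,8.987) -> (6.941,10.12) [heading=23, draw]
FD 5.2: (6.941,10.12) -> (11.728,12.152) [heading=23, draw]
RT 45: heading 23 -> 338
FD 11.4: (11.728,12.152) -> (22.298,7.881) [heading=338, draw]
FD 8.5: (22.298,7.881) -> (30.179,4.697) [heading=338, draw]
Final: pos=(30.179,4.697), heading=338, 8 segment(s) drawn
Segments drawn: 8

Answer: 8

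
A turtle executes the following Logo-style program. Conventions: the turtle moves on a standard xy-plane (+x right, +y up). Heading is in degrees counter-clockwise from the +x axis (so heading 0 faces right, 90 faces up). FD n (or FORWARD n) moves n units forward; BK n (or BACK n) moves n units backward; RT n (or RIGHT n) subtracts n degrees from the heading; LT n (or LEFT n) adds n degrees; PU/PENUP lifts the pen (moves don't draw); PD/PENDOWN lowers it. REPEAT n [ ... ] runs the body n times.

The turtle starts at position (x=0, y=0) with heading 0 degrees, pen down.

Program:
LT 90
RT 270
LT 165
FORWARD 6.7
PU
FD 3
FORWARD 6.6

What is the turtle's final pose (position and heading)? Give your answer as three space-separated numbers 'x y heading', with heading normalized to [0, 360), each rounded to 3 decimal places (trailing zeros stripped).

Answer: 15.745 -4.219 345

Derivation:
Executing turtle program step by step:
Start: pos=(0,0), heading=0, pen down
LT 90: heading 0 -> 90
RT 270: heading 90 -> 180
LT 165: heading 180 -> 345
FD 6.7: (0,0) -> (6.472,-1.734) [heading=345, draw]
PU: pen up
FD 3: (6.472,-1.734) -> (9.369,-2.511) [heading=345, move]
FD 6.6: (9.369,-2.511) -> (15.745,-4.219) [heading=345, move]
Final: pos=(15.745,-4.219), heading=345, 1 segment(s) drawn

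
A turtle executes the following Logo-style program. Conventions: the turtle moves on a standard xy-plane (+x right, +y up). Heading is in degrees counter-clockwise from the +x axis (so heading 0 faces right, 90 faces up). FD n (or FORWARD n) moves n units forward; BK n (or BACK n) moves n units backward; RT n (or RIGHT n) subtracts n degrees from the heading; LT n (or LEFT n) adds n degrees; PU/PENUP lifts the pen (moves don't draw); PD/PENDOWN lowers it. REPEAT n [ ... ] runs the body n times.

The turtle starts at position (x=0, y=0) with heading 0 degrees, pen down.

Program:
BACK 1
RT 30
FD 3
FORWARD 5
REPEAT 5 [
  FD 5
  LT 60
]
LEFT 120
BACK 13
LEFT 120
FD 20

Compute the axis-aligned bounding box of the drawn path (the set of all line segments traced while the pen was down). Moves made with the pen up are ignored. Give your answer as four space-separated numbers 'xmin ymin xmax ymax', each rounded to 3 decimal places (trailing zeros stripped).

Executing turtle program step by step:
Start: pos=(0,0), heading=0, pen down
BK 1: (0,0) -> (-1,0) [heading=0, draw]
RT 30: heading 0 -> 330
FD 3: (-1,0) -> (1.598,-1.5) [heading=330, draw]
FD 5: (1.598,-1.5) -> (5.928,-4) [heading=330, draw]
REPEAT 5 [
  -- iteration 1/5 --
  FD 5: (5.928,-4) -> (10.258,-6.5) [heading=330, draw]
  LT 60: heading 330 -> 30
  -- iteration 2/5 --
  FD 5: (10.258,-6.5) -> (14.588,-4) [heading=30, draw]
  LT 60: heading 30 -> 90
  -- iteration 3/5 --
  FD 5: (14.588,-4) -> (14.588,1) [heading=90, draw]
  LT 60: heading 90 -> 150
  -- iteration 4/5 --
  FD 5: (14.588,1) -> (10.258,3.5) [heading=150, draw]
  LT 60: heading 150 -> 210
  -- iteration 5/5 --
  FD 5: (10.258,3.5) -> (5.928,1) [heading=210, draw]
  LT 60: heading 210 -> 270
]
LT 120: heading 270 -> 30
BK 13: (5.928,1) -> (-5.33,-5.5) [heading=30, draw]
LT 120: heading 30 -> 150
FD 20: (-5.33,-5.5) -> (-22.651,4.5) [heading=150, draw]
Final: pos=(-22.651,4.5), heading=150, 10 segment(s) drawn

Segment endpoints: x in {-22.651, -5.33, -1, 0, 1.598, 5.928, 5.928, 10.258, 10.258, 14.588}, y in {-6.5, -5.5, -4, -4, -1.5, 0, 1, 1, 3.5, 4.5}
xmin=-22.651, ymin=-6.5, xmax=14.588, ymax=4.5

Answer: -22.651 -6.5 14.588 4.5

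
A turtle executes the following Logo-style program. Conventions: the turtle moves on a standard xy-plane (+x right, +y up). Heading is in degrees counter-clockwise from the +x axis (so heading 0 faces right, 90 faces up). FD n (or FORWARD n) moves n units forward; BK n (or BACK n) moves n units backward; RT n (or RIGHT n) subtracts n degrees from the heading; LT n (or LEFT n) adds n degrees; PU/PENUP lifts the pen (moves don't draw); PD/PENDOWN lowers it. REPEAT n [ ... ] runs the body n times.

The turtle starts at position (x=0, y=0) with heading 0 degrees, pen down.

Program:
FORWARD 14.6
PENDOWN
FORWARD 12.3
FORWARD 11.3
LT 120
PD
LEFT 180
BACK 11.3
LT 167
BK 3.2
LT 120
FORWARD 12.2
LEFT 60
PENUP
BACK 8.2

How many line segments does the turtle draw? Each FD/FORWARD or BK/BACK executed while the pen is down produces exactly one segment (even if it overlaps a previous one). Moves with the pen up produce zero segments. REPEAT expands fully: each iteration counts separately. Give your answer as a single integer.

Executing turtle program step by step:
Start: pos=(0,0), heading=0, pen down
FD 14.6: (0,0) -> (14.6,0) [heading=0, draw]
PD: pen down
FD 12.3: (14.6,0) -> (26.9,0) [heading=0, draw]
FD 11.3: (26.9,0) -> (38.2,0) [heading=0, draw]
LT 120: heading 0 -> 120
PD: pen down
LT 180: heading 120 -> 300
BK 11.3: (38.2,0) -> (32.55,9.786) [heading=300, draw]
LT 167: heading 300 -> 107
BK 3.2: (32.55,9.786) -> (33.486,6.726) [heading=107, draw]
LT 120: heading 107 -> 227
FD 12.2: (33.486,6.726) -> (25.165,-2.197) [heading=227, draw]
LT 60: heading 227 -> 287
PU: pen up
BK 8.2: (25.165,-2.197) -> (22.768,5.645) [heading=287, move]
Final: pos=(22.768,5.645), heading=287, 6 segment(s) drawn
Segments drawn: 6

Answer: 6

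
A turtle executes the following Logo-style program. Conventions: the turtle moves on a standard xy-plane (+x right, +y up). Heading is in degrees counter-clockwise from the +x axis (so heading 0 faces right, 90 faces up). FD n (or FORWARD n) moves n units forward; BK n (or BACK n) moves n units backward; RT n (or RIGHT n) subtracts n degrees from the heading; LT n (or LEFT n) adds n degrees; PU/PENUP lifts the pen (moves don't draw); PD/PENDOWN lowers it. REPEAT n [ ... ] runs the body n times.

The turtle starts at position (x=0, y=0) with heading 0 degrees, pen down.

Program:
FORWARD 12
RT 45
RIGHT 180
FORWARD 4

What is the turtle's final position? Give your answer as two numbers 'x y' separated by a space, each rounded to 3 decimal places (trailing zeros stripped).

Executing turtle program step by step:
Start: pos=(0,0), heading=0, pen down
FD 12: (0,0) -> (12,0) [heading=0, draw]
RT 45: heading 0 -> 315
RT 180: heading 315 -> 135
FD 4: (12,0) -> (9.172,2.828) [heading=135, draw]
Final: pos=(9.172,2.828), heading=135, 2 segment(s) drawn

Answer: 9.172 2.828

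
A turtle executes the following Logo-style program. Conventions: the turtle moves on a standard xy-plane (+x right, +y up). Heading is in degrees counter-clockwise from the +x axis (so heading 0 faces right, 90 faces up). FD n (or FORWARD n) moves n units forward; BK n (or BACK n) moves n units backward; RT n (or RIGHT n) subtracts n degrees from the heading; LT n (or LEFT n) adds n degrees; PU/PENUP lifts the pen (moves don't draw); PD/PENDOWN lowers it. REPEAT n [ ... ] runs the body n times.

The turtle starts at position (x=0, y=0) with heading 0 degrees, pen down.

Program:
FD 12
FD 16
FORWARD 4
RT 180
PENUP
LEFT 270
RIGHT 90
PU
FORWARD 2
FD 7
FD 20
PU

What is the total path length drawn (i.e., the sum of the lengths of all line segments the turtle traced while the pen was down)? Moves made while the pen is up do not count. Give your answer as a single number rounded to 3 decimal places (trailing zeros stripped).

Executing turtle program step by step:
Start: pos=(0,0), heading=0, pen down
FD 12: (0,0) -> (12,0) [heading=0, draw]
FD 16: (12,0) -> (28,0) [heading=0, draw]
FD 4: (28,0) -> (32,0) [heading=0, draw]
RT 180: heading 0 -> 180
PU: pen up
LT 270: heading 180 -> 90
RT 90: heading 90 -> 0
PU: pen up
FD 2: (32,0) -> (34,0) [heading=0, move]
FD 7: (34,0) -> (41,0) [heading=0, move]
FD 20: (41,0) -> (61,0) [heading=0, move]
PU: pen up
Final: pos=(61,0), heading=0, 3 segment(s) drawn

Segment lengths:
  seg 1: (0,0) -> (12,0), length = 12
  seg 2: (12,0) -> (28,0), length = 16
  seg 3: (28,0) -> (32,0), length = 4
Total = 32

Answer: 32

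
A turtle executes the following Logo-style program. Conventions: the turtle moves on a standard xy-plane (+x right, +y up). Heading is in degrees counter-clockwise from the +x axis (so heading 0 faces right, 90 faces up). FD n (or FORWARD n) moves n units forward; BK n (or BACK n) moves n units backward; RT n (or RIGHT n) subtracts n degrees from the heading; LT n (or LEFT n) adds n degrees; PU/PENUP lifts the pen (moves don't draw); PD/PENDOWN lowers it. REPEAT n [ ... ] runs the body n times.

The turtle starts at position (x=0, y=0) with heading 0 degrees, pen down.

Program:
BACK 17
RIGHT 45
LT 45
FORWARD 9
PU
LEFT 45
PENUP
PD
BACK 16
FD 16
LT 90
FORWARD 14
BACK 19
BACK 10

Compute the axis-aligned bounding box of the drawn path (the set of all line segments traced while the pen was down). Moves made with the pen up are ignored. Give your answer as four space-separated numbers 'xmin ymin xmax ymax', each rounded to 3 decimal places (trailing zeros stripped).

Answer: -19.314 -11.314 2.607 9.899

Derivation:
Executing turtle program step by step:
Start: pos=(0,0), heading=0, pen down
BK 17: (0,0) -> (-17,0) [heading=0, draw]
RT 45: heading 0 -> 315
LT 45: heading 315 -> 0
FD 9: (-17,0) -> (-8,0) [heading=0, draw]
PU: pen up
LT 45: heading 0 -> 45
PU: pen up
PD: pen down
BK 16: (-8,0) -> (-19.314,-11.314) [heading=45, draw]
FD 16: (-19.314,-11.314) -> (-8,0) [heading=45, draw]
LT 90: heading 45 -> 135
FD 14: (-8,0) -> (-17.899,9.899) [heading=135, draw]
BK 19: (-17.899,9.899) -> (-4.464,-3.536) [heading=135, draw]
BK 10: (-4.464,-3.536) -> (2.607,-10.607) [heading=135, draw]
Final: pos=(2.607,-10.607), heading=135, 7 segment(s) drawn

Segment endpoints: x in {-19.314, -17.899, -17, -8, -8, -4.464, 0, 2.607}, y in {-11.314, -10.607, -3.536, 0, 9.899}
xmin=-19.314, ymin=-11.314, xmax=2.607, ymax=9.899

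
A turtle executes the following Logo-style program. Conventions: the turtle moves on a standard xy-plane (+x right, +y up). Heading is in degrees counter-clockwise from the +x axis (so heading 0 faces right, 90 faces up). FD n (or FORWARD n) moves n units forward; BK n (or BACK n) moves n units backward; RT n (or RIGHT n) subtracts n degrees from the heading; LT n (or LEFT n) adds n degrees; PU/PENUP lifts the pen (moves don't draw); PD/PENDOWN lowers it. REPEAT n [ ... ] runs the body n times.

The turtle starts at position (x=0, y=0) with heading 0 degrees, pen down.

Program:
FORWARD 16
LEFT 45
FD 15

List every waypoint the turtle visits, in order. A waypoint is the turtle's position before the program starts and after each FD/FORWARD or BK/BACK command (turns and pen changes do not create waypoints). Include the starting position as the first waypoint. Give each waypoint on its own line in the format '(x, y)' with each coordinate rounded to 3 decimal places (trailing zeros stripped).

Executing turtle program step by step:
Start: pos=(0,0), heading=0, pen down
FD 16: (0,0) -> (16,0) [heading=0, draw]
LT 45: heading 0 -> 45
FD 15: (16,0) -> (26.607,10.607) [heading=45, draw]
Final: pos=(26.607,10.607), heading=45, 2 segment(s) drawn
Waypoints (3 total):
(0, 0)
(16, 0)
(26.607, 10.607)

Answer: (0, 0)
(16, 0)
(26.607, 10.607)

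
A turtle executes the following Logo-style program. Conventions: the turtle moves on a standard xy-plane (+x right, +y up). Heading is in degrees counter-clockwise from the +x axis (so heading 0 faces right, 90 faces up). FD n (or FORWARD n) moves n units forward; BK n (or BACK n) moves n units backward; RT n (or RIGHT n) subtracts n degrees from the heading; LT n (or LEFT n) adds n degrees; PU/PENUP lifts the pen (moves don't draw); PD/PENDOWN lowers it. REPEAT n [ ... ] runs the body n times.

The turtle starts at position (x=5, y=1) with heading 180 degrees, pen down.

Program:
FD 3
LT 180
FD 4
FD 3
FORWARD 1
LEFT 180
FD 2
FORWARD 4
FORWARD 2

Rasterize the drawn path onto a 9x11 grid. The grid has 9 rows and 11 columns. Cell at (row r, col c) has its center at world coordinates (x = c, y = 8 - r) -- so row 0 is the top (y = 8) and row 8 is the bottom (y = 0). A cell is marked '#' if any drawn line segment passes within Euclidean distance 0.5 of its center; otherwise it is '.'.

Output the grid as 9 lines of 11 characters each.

Answer: ...........
...........
...........
...........
...........
...........
...........
..#########
...........

Derivation:
Segment 0: (5,1) -> (2,1)
Segment 1: (2,1) -> (6,1)
Segment 2: (6,1) -> (9,1)
Segment 3: (9,1) -> (10,1)
Segment 4: (10,1) -> (8,1)
Segment 5: (8,1) -> (4,1)
Segment 6: (4,1) -> (2,1)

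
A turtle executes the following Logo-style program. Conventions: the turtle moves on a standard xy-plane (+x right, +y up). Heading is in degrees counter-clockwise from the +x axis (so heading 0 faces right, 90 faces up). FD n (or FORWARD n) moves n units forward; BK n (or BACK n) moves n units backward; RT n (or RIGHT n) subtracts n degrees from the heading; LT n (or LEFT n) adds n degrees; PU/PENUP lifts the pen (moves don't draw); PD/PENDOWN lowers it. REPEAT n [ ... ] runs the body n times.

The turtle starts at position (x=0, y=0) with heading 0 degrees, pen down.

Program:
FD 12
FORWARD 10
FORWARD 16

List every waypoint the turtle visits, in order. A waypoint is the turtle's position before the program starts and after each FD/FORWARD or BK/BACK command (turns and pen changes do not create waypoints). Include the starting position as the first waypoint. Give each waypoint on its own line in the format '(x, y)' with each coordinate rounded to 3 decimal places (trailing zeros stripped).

Answer: (0, 0)
(12, 0)
(22, 0)
(38, 0)

Derivation:
Executing turtle program step by step:
Start: pos=(0,0), heading=0, pen down
FD 12: (0,0) -> (12,0) [heading=0, draw]
FD 10: (12,0) -> (22,0) [heading=0, draw]
FD 16: (22,0) -> (38,0) [heading=0, draw]
Final: pos=(38,0), heading=0, 3 segment(s) drawn
Waypoints (4 total):
(0, 0)
(12, 0)
(22, 0)
(38, 0)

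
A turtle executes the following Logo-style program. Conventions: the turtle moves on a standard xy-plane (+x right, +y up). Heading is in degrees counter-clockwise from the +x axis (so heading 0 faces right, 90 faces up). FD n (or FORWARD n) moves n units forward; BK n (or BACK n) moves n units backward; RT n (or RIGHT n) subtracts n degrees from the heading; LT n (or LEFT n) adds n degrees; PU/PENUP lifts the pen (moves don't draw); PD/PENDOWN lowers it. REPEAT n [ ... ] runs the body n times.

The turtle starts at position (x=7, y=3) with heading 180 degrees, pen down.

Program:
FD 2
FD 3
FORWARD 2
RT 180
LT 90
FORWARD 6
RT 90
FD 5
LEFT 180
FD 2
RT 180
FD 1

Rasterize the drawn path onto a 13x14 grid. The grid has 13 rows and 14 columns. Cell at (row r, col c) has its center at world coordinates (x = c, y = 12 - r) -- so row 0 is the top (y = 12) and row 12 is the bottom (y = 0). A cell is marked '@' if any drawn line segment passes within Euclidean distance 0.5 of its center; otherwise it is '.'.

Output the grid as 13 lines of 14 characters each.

Answer: ..............
..............
..............
@@@@@@........
@.............
@.............
@.............
@.............
@.............
@@@@@@@@......
..............
..............
..............

Derivation:
Segment 0: (7,3) -> (5,3)
Segment 1: (5,3) -> (2,3)
Segment 2: (2,3) -> (0,3)
Segment 3: (0,3) -> (0,9)
Segment 4: (0,9) -> (5,9)
Segment 5: (5,9) -> (3,9)
Segment 6: (3,9) -> (4,9)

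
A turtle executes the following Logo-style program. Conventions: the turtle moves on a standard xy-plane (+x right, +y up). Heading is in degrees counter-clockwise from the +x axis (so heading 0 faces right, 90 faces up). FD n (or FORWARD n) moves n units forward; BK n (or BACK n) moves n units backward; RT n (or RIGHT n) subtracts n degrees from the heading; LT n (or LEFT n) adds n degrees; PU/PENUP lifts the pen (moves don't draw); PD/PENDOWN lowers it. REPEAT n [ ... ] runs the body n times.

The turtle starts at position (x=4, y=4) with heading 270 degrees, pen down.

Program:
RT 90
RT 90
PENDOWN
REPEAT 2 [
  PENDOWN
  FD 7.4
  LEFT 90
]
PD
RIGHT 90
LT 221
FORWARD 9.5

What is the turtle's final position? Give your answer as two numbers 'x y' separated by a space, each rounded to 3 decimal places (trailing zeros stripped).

Executing turtle program step by step:
Start: pos=(4,4), heading=270, pen down
RT 90: heading 270 -> 180
RT 90: heading 180 -> 90
PD: pen down
REPEAT 2 [
  -- iteration 1/2 --
  PD: pen down
  FD 7.4: (4,4) -> (4,11.4) [heading=90, draw]
  LT 90: heading 90 -> 180
  -- iteration 2/2 --
  PD: pen down
  FD 7.4: (4,11.4) -> (-3.4,11.4) [heading=180, draw]
  LT 90: heading 180 -> 270
]
PD: pen down
RT 90: heading 270 -> 180
LT 221: heading 180 -> 41
FD 9.5: (-3.4,11.4) -> (3.77,17.633) [heading=41, draw]
Final: pos=(3.77,17.633), heading=41, 3 segment(s) drawn

Answer: 3.77 17.633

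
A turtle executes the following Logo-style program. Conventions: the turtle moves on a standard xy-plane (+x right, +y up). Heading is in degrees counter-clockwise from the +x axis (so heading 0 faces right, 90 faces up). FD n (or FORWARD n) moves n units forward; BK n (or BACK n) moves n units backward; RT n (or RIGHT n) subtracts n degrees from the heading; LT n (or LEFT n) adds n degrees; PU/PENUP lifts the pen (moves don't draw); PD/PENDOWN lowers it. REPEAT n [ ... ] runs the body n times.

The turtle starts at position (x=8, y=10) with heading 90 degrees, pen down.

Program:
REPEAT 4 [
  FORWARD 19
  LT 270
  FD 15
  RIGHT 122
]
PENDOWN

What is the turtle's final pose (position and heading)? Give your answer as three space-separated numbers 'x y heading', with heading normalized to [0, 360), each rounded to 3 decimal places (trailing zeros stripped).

Executing turtle program step by step:
Start: pos=(8,10), heading=90, pen down
REPEAT 4 [
  -- iteration 1/4 --
  FD 19: (8,10) -> (8,29) [heading=90, draw]
  LT 270: heading 90 -> 0
  FD 15: (8,29) -> (23,29) [heading=0, draw]
  RT 122: heading 0 -> 238
  -- iteration 2/4 --
  FD 19: (23,29) -> (12.932,12.887) [heading=238, draw]
  LT 270: heading 238 -> 148
  FD 15: (12.932,12.887) -> (0.211,20.836) [heading=148, draw]
  RT 122: heading 148 -> 26
  -- iteration 3/4 --
  FD 19: (0.211,20.836) -> (17.288,29.165) [heading=26, draw]
  LT 270: heading 26 -> 296
  FD 15: (17.288,29.165) -> (23.863,15.683) [heading=296, draw]
  RT 122: heading 296 -> 174
  -- iteration 4/4 --
  FD 19: (23.863,15.683) -> (4.968,17.669) [heading=174, draw]
  LT 270: heading 174 -> 84
  FD 15: (4.968,17.669) -> (6.535,32.587) [heading=84, draw]
  RT 122: heading 84 -> 322
]
PD: pen down
Final: pos=(6.535,32.587), heading=322, 8 segment(s) drawn

Answer: 6.535 32.587 322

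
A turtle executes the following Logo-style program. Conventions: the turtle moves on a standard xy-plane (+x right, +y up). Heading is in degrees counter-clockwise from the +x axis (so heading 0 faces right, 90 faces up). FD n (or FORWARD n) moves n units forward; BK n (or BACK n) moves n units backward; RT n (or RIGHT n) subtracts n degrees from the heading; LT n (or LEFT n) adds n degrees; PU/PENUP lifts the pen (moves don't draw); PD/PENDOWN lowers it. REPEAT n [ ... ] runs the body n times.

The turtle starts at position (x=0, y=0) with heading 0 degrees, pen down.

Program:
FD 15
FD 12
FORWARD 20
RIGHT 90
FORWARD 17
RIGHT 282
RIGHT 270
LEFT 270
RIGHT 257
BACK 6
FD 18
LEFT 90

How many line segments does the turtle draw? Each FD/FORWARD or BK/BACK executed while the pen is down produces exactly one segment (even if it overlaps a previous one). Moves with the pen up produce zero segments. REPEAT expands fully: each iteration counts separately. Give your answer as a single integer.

Executing turtle program step by step:
Start: pos=(0,0), heading=0, pen down
FD 15: (0,0) -> (15,0) [heading=0, draw]
FD 12: (15,0) -> (27,0) [heading=0, draw]
FD 20: (27,0) -> (47,0) [heading=0, draw]
RT 90: heading 0 -> 270
FD 17: (47,0) -> (47,-17) [heading=270, draw]
RT 282: heading 270 -> 348
RT 270: heading 348 -> 78
LT 270: heading 78 -> 348
RT 257: heading 348 -> 91
BK 6: (47,-17) -> (47.105,-22.999) [heading=91, draw]
FD 18: (47.105,-22.999) -> (46.791,-5.002) [heading=91, draw]
LT 90: heading 91 -> 181
Final: pos=(46.791,-5.002), heading=181, 6 segment(s) drawn
Segments drawn: 6

Answer: 6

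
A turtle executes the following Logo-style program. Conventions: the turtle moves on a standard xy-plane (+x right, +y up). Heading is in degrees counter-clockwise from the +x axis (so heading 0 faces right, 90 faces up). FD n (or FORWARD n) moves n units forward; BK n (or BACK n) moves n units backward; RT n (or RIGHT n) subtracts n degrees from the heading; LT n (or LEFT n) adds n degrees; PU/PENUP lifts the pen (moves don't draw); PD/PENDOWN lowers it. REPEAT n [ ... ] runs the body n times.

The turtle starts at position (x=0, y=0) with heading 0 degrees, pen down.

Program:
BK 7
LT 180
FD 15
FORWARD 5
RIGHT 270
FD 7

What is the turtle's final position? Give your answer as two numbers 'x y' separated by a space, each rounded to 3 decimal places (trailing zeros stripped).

Answer: -27 -7

Derivation:
Executing turtle program step by step:
Start: pos=(0,0), heading=0, pen down
BK 7: (0,0) -> (-7,0) [heading=0, draw]
LT 180: heading 0 -> 180
FD 15: (-7,0) -> (-22,0) [heading=180, draw]
FD 5: (-22,0) -> (-27,0) [heading=180, draw]
RT 270: heading 180 -> 270
FD 7: (-27,0) -> (-27,-7) [heading=270, draw]
Final: pos=(-27,-7), heading=270, 4 segment(s) drawn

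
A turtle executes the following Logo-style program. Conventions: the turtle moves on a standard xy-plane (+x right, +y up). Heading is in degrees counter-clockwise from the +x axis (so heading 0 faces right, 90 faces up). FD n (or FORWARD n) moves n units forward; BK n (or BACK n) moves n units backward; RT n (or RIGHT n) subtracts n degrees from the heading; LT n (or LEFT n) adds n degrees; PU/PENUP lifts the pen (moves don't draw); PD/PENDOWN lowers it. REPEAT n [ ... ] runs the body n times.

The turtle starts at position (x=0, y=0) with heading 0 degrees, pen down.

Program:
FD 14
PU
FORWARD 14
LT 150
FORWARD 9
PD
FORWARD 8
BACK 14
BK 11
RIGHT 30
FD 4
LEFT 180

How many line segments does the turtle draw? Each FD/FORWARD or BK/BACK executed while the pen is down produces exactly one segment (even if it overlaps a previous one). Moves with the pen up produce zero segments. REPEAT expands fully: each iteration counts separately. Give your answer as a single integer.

Answer: 5

Derivation:
Executing turtle program step by step:
Start: pos=(0,0), heading=0, pen down
FD 14: (0,0) -> (14,0) [heading=0, draw]
PU: pen up
FD 14: (14,0) -> (28,0) [heading=0, move]
LT 150: heading 0 -> 150
FD 9: (28,0) -> (20.206,4.5) [heading=150, move]
PD: pen down
FD 8: (20.206,4.5) -> (13.278,8.5) [heading=150, draw]
BK 14: (13.278,8.5) -> (25.402,1.5) [heading=150, draw]
BK 11: (25.402,1.5) -> (34.928,-4) [heading=150, draw]
RT 30: heading 150 -> 120
FD 4: (34.928,-4) -> (32.928,-0.536) [heading=120, draw]
LT 180: heading 120 -> 300
Final: pos=(32.928,-0.536), heading=300, 5 segment(s) drawn
Segments drawn: 5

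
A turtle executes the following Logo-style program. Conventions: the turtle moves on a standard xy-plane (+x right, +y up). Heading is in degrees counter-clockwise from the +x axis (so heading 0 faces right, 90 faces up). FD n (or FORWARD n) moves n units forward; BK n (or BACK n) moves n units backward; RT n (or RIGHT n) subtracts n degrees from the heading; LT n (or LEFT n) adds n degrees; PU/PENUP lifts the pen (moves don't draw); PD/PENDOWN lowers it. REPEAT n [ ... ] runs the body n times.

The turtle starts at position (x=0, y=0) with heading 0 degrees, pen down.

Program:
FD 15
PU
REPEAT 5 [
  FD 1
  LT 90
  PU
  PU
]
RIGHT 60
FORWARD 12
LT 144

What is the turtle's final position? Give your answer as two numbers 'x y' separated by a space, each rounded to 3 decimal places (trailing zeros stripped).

Answer: 26.392 6

Derivation:
Executing turtle program step by step:
Start: pos=(0,0), heading=0, pen down
FD 15: (0,0) -> (15,0) [heading=0, draw]
PU: pen up
REPEAT 5 [
  -- iteration 1/5 --
  FD 1: (15,0) -> (16,0) [heading=0, move]
  LT 90: heading 0 -> 90
  PU: pen up
  PU: pen up
  -- iteration 2/5 --
  FD 1: (16,0) -> (16,1) [heading=90, move]
  LT 90: heading 90 -> 180
  PU: pen up
  PU: pen up
  -- iteration 3/5 --
  FD 1: (16,1) -> (15,1) [heading=180, move]
  LT 90: heading 180 -> 270
  PU: pen up
  PU: pen up
  -- iteration 4/5 --
  FD 1: (15,1) -> (15,0) [heading=270, move]
  LT 90: heading 270 -> 0
  PU: pen up
  PU: pen up
  -- iteration 5/5 --
  FD 1: (15,0) -> (16,0) [heading=0, move]
  LT 90: heading 0 -> 90
  PU: pen up
  PU: pen up
]
RT 60: heading 90 -> 30
FD 12: (16,0) -> (26.392,6) [heading=30, move]
LT 144: heading 30 -> 174
Final: pos=(26.392,6), heading=174, 1 segment(s) drawn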